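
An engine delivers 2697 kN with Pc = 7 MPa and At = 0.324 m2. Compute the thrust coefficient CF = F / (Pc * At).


CF = 2697000 / (7e6 * 0.324) = 1.19

1.19


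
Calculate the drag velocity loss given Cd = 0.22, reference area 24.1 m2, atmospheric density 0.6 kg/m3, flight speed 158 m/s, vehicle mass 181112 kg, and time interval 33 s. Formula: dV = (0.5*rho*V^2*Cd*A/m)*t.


D = 0.5 * 0.6 * 158^2 * 0.22 * 24.1 = 39707.74 N
a = 39707.74 / 181112 = 0.2192 m/s2
dV = 0.2192 * 33 = 7.2 m/s

7.2 m/s


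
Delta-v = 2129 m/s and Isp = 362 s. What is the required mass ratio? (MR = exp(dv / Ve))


Ve = 362 * 9.81 = 3551.22 m/s
MR = exp(2129 / 3551.22) = 1.821

1.821


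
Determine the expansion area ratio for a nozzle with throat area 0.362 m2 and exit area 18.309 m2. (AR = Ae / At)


AR = 18.309 / 0.362 = 50.6

50.6


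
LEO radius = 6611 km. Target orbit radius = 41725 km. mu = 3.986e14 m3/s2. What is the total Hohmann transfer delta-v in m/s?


V1 = sqrt(mu/r1) = 7764.89 m/s
dV1 = V1*(sqrt(2*r2/(r1+r2)) - 1) = 2437.76 m/s
V2 = sqrt(mu/r2) = 3090.8 m/s
dV2 = V2*(1 - sqrt(2*r1/(r1+r2))) = 1474.27 m/s
Total dV = 3912 m/s

3912 m/s


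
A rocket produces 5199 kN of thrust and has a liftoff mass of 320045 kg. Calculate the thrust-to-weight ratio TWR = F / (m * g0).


TWR = 5199000 / (320045 * 9.81) = 1.66

1.66


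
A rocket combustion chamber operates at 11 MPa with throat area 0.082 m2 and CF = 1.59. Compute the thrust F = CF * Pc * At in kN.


F = 1.59 * 11e6 * 0.082 = 1.4342e+06 N = 1434.2 kN

1434.2 kN


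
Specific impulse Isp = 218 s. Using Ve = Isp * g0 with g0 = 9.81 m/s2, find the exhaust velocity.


Ve = Isp * g0 = 218 * 9.81 = 2138.6 m/s

2138.6 m/s


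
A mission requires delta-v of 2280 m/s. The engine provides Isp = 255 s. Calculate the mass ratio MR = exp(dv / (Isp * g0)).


Ve = 255 * 9.81 = 2501.55 m/s
MR = exp(2280 / 2501.55) = 2.488

2.488


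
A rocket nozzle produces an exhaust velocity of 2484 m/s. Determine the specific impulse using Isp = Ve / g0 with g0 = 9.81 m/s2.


Isp = Ve / g0 = 2484 / 9.81 = 253.2 s

253.2 s


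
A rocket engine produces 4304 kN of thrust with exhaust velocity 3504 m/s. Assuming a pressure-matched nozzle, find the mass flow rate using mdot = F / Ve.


mdot = F / Ve = 4304000 / 3504 = 1228.3 kg/s

1228.3 kg/s


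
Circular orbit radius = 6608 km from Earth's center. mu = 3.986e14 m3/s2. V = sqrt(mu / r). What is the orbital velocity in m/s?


V = sqrt(3.986e14 / 6608000) = 7767 m/s

7767 m/s


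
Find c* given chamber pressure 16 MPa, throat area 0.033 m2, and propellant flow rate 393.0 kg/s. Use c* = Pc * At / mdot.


c* = 16e6 * 0.033 / 393.0 = 1344 m/s

1344 m/s


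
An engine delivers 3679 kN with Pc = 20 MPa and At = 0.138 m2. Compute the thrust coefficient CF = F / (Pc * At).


CF = 3679000 / (20e6 * 0.138) = 1.33

1.33


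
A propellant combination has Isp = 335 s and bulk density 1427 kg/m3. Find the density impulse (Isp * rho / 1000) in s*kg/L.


rho*Isp = 335 * 1427 / 1000 = 478 s*kg/L

478 s*kg/L


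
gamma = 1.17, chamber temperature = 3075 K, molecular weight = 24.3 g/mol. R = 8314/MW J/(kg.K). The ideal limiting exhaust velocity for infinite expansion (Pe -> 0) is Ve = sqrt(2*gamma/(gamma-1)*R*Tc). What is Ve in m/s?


R = 8314 / 24.3 = 342.14 J/(kg.K)
Ve = sqrt(2 * 1.17 / (1.17 - 1) * 342.14 * 3075) = 3805 m/s

3805 m/s


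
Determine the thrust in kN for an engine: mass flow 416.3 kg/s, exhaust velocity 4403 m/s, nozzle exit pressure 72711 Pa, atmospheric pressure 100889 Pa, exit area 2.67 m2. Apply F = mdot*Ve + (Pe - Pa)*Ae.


F = 416.3 * 4403 + (72711 - 100889) * 2.67 = 1.7577e+06 N = 1757.7 kN

1757.7 kN


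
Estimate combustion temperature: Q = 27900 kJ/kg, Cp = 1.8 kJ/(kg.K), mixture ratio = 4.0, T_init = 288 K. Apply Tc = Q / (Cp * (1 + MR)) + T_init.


Tc = 27900 / (1.8 * (1 + 4.0)) + 288 = 3388 K

3388 K


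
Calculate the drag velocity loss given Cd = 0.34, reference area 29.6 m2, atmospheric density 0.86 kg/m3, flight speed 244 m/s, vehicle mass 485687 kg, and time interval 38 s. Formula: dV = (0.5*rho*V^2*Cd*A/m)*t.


D = 0.5 * 0.86 * 244^2 * 0.34 * 29.6 = 257643.23 N
a = 257643.23 / 485687 = 0.5305 m/s2
dV = 0.5305 * 38 = 20.2 m/s

20.2 m/s


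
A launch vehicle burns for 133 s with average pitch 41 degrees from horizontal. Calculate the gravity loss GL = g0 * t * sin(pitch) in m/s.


GL = 9.81 * 133 * sin(41 deg) = 856 m/s

856 m/s


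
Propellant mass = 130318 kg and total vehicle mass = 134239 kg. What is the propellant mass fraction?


PMF = 130318 / 134239 = 0.971

0.971


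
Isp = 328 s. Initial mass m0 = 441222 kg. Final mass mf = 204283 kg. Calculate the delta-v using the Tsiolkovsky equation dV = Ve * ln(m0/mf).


Ve = 328 * 9.81 = 3217.68 m/s
dV = 3217.68 * ln(441222/204283) = 2478 m/s

2478 m/s


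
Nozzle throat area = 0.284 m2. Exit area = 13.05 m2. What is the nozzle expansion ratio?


AR = 13.05 / 0.284 = 46.0

46.0


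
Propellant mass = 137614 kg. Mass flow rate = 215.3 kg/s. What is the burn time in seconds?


tb = 137614 / 215.3 = 639.2 s

639.2 s


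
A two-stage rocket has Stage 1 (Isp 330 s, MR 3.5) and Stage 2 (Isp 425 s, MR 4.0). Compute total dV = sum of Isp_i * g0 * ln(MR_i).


dV1 = 330 * 9.81 * ln(3.5) = 4055.6 m/s
dV2 = 425 * 9.81 * ln(4.0) = 5779.8 m/s
Total dV = 4055.6 + 5779.8 = 9835.4 m/s ~ 9835 m/s

9835 m/s


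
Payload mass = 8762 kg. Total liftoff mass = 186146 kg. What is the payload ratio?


PR = 8762 / 186146 = 0.0471

0.0471


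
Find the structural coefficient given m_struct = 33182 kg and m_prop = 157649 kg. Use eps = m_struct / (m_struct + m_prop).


eps = 33182 / (33182 + 157649) = 0.1739

0.1739


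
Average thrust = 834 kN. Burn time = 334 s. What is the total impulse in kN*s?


It = 834 * 334 = 278556 kN*s

278556 kN*s


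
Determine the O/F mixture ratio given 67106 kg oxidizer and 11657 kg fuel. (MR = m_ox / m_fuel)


MR = 67106 / 11657 = 5.76

5.76


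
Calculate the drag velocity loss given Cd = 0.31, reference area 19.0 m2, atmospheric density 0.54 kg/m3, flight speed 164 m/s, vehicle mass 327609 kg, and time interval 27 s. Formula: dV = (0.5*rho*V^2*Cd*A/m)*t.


D = 0.5 * 0.54 * 164^2 * 0.31 * 19.0 = 42772.71 N
a = 42772.71 / 327609 = 0.1306 m/s2
dV = 0.1306 * 27 = 3.5 m/s

3.5 m/s


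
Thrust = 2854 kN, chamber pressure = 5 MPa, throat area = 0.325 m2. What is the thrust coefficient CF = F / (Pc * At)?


CF = 2854000 / (5e6 * 0.325) = 1.76

1.76


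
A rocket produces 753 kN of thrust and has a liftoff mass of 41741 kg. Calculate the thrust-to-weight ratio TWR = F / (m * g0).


TWR = 753000 / (41741 * 9.81) = 1.84

1.84


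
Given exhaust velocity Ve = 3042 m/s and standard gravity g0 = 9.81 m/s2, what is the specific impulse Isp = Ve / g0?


Isp = Ve / g0 = 3042 / 9.81 = 310.1 s

310.1 s


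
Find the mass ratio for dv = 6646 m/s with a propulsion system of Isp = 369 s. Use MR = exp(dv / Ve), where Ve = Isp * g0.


Ve = 369 * 9.81 = 3619.89 m/s
MR = exp(6646 / 3619.89) = 6.271

6.271


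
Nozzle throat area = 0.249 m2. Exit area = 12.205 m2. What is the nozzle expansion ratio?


AR = 12.205 / 0.249 = 49.0

49.0


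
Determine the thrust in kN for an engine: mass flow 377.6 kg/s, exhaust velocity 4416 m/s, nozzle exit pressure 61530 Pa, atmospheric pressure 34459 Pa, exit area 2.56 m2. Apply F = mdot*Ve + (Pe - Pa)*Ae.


F = 377.6 * 4416 + (61530 - 34459) * 2.56 = 1.7368e+06 N = 1736.8 kN

1736.8 kN


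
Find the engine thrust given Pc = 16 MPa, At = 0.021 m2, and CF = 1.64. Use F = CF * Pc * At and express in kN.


F = 1.64 * 16e6 * 0.021 = 551040.0 N = 551.0 kN

551.0 kN


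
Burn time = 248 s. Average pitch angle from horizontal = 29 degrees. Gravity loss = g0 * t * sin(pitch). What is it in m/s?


GL = 9.81 * 248 * sin(29 deg) = 1179 m/s

1179 m/s


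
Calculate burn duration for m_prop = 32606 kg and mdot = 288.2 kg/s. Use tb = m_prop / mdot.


tb = 32606 / 288.2 = 113.1 s

113.1 s


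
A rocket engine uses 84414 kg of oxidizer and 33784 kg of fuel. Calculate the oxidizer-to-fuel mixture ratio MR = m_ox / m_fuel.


MR = 84414 / 33784 = 2.5

2.5


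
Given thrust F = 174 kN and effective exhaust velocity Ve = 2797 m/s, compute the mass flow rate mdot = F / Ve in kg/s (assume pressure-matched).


mdot = F / Ve = 174000 / 2797 = 62.2 kg/s

62.2 kg/s


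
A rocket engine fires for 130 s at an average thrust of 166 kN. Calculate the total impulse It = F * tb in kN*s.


It = 166 * 130 = 21580 kN*s

21580 kN*s


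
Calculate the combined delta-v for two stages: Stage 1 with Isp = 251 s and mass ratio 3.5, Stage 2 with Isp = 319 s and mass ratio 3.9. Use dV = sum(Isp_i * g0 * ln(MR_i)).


dV1 = 251 * 9.81 * ln(3.5) = 3084.7 m/s
dV2 = 319 * 9.81 * ln(3.9) = 4259.0 m/s
Total dV = 3084.7 + 4259.0 = 7343.7 m/s ~ 7344 m/s

7344 m/s


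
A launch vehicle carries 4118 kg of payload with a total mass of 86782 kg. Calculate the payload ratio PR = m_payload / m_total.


PR = 4118 / 86782 = 0.0475

0.0475


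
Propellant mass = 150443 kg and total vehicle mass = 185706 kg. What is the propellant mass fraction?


PMF = 150443 / 185706 = 0.81

0.81


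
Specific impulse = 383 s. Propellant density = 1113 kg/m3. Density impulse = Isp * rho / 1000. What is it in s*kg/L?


rho*Isp = 383 * 1113 / 1000 = 426 s*kg/L

426 s*kg/L


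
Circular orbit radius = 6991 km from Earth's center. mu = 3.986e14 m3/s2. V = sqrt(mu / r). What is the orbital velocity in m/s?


V = sqrt(3.986e14 / 6991000) = 7551 m/s

7551 m/s


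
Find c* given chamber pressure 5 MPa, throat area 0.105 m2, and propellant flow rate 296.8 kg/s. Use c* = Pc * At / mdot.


c* = 5e6 * 0.105 / 296.8 = 1769 m/s

1769 m/s


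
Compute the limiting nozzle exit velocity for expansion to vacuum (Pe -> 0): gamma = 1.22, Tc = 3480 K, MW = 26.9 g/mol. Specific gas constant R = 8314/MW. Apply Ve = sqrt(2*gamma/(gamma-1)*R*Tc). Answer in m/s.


R = 8314 / 26.9 = 309.07 J/(kg.K)
Ve = sqrt(2 * 1.22 / (1.22 - 1) * 309.07 * 3480) = 3454 m/s

3454 m/s


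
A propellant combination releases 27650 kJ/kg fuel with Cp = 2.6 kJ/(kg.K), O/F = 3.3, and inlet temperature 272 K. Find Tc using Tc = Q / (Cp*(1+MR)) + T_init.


Tc = 27650 / (2.6 * (1 + 3.3)) + 272 = 2745 K

2745 K


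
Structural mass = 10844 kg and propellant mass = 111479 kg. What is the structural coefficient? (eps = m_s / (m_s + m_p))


eps = 10844 / (10844 + 111479) = 0.0887

0.0887


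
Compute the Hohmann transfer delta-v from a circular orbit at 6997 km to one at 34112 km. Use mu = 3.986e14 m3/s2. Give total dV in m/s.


V1 = sqrt(mu/r1) = 7547.67 m/s
dV1 = V1*(sqrt(2*r2/(r1+r2)) - 1) = 2175.61 m/s
V2 = sqrt(mu/r2) = 3418.34 m/s
dV2 = V2*(1 - sqrt(2*r1/(r1+r2))) = 1423.91 m/s
Total dV = 3600 m/s

3600 m/s


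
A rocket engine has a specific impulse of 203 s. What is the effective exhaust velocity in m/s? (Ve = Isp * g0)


Ve = Isp * g0 = 203 * 9.81 = 1991.4 m/s

1991.4 m/s


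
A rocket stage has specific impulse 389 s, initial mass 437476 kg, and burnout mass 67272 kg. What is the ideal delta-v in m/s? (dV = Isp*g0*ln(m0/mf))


Ve = 389 * 9.81 = 3816.09 m/s
dV = 3816.09 * ln(437476/67272) = 7145 m/s

7145 m/s


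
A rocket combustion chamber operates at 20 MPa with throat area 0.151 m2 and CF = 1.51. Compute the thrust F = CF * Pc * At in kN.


F = 1.51 * 20e6 * 0.151 = 4.5602e+06 N = 4560.2 kN

4560.2 kN


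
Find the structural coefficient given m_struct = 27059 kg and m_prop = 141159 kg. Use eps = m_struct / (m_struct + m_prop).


eps = 27059 / (27059 + 141159) = 0.1609

0.1609


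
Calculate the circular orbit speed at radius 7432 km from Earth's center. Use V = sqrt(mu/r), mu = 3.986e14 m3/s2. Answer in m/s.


V = sqrt(3.986e14 / 7432000) = 7323 m/s

7323 m/s


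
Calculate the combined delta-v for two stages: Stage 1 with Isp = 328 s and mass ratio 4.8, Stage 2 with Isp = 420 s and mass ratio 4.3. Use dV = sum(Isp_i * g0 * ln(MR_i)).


dV1 = 328 * 9.81 * ln(4.8) = 5047.3 m/s
dV2 = 420 * 9.81 * ln(4.3) = 6009.8 m/s
Total dV = 5047.3 + 6009.8 = 11057.1 m/s ~ 11057 m/s

11057 m/s


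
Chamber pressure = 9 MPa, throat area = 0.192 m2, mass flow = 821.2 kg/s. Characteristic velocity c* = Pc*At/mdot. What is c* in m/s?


c* = 9e6 * 0.192 / 821.2 = 2104 m/s

2104 m/s


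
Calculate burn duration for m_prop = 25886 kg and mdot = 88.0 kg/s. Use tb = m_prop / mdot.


tb = 25886 / 88.0 = 294.2 s

294.2 s


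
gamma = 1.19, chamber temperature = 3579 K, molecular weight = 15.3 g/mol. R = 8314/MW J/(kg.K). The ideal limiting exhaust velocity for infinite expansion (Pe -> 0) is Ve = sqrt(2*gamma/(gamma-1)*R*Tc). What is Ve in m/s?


R = 8314 / 15.3 = 543.4 J/(kg.K)
Ve = sqrt(2 * 1.19 / (1.19 - 1) * 543.4 * 3579) = 4936 m/s

4936 m/s


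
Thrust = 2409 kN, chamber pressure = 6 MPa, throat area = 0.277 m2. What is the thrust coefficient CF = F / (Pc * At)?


CF = 2409000 / (6e6 * 0.277) = 1.45

1.45


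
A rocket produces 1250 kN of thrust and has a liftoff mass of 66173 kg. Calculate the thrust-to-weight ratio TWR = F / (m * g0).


TWR = 1250000 / (66173 * 9.81) = 1.93

1.93


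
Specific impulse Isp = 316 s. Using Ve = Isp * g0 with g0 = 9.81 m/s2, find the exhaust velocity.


Ve = Isp * g0 = 316 * 9.81 = 3100.0 m/s

3100.0 m/s


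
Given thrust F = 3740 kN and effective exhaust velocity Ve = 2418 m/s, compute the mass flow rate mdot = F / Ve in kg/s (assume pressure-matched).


mdot = F / Ve = 3740000 / 2418 = 1546.7 kg/s

1546.7 kg/s


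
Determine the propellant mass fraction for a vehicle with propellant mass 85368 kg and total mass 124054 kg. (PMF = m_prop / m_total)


PMF = 85368 / 124054 = 0.688

0.688


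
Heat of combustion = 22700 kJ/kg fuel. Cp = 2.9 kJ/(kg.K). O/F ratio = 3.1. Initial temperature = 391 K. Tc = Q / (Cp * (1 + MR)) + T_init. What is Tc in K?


Tc = 22700 / (2.9 * (1 + 3.1)) + 391 = 2300 K

2300 K


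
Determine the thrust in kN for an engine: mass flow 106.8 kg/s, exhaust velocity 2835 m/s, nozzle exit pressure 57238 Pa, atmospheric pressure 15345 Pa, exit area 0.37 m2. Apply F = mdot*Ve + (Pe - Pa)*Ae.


F = 106.8 * 2835 + (57238 - 15345) * 0.37 = 318278.0 N = 318.3 kN

318.3 kN


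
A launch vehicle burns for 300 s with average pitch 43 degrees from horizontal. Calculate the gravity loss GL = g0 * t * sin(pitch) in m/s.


GL = 9.81 * 300 * sin(43 deg) = 2007 m/s

2007 m/s


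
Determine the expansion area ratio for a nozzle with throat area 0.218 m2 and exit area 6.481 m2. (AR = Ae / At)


AR = 6.481 / 0.218 = 29.7

29.7


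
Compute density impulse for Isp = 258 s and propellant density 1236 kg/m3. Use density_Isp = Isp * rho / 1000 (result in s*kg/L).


rho*Isp = 258 * 1236 / 1000 = 319 s*kg/L

319 s*kg/L


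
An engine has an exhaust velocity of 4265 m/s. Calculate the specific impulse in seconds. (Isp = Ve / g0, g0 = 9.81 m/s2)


Isp = Ve / g0 = 4265 / 9.81 = 434.8 s

434.8 s


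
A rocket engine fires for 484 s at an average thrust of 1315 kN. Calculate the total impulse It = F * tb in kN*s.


It = 1315 * 484 = 636460 kN*s

636460 kN*s


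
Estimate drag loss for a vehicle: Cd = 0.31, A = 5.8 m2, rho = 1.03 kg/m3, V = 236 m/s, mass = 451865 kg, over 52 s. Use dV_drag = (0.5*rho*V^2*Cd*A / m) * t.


D = 0.5 * 1.03 * 236^2 * 0.31 * 5.8 = 51572.83 N
a = 51572.83 / 451865 = 0.1141 m/s2
dV = 0.1141 * 52 = 5.9 m/s

5.9 m/s


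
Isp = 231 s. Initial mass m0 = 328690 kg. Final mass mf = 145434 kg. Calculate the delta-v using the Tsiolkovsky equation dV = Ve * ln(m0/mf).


Ve = 231 * 9.81 = 2266.11 m/s
dV = 2266.11 * ln(328690/145434) = 1848 m/s

1848 m/s


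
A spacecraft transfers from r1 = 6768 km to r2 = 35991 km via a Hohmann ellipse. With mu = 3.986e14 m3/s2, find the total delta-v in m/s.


V1 = sqrt(mu/r1) = 7674.29 m/s
dV1 = V1*(sqrt(2*r2/(r1+r2)) - 1) = 2282.89 m/s
V2 = sqrt(mu/r2) = 3327.91 m/s
dV2 = V2*(1 - sqrt(2*r1/(r1+r2))) = 1455.49 m/s
Total dV = 3738 m/s

3738 m/s


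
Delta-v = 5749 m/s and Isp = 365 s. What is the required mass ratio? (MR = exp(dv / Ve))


Ve = 365 * 9.81 = 3580.65 m/s
MR = exp(5749 / 3580.65) = 4.981

4.981


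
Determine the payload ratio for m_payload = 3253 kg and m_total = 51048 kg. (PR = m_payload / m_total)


PR = 3253 / 51048 = 0.0637

0.0637


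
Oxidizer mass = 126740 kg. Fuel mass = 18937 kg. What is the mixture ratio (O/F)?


MR = 126740 / 18937 = 6.69

6.69


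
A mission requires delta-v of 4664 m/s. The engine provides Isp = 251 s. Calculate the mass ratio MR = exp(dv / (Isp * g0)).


Ve = 251 * 9.81 = 2462.31 m/s
MR = exp(4664 / 2462.31) = 6.647

6.647


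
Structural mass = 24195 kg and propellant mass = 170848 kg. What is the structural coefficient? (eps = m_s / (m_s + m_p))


eps = 24195 / (24195 + 170848) = 0.124

0.124


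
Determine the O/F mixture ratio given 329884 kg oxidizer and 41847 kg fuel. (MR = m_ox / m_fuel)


MR = 329884 / 41847 = 7.88

7.88


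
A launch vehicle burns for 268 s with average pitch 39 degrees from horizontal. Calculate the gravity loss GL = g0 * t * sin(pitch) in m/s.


GL = 9.81 * 268 * sin(39 deg) = 1655 m/s

1655 m/s


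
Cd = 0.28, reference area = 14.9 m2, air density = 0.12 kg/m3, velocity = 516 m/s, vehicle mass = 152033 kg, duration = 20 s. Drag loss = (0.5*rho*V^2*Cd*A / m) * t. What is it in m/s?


D = 0.5 * 0.12 * 516^2 * 0.28 * 14.9 = 66649.2 N
a = 66649.2 / 152033 = 0.4384 m/s2
dV = 0.4384 * 20 = 8.8 m/s

8.8 m/s


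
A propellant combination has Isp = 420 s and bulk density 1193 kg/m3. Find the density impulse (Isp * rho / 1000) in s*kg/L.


rho*Isp = 420 * 1193 / 1000 = 501 s*kg/L

501 s*kg/L


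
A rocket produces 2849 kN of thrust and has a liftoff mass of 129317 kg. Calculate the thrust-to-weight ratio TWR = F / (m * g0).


TWR = 2849000 / (129317 * 9.81) = 2.25

2.25


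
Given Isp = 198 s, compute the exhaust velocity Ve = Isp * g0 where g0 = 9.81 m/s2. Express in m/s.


Ve = Isp * g0 = 198 * 9.81 = 1942.4 m/s

1942.4 m/s


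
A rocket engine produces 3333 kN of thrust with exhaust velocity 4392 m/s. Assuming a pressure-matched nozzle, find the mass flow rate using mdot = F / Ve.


mdot = F / Ve = 3333000 / 4392 = 758.9 kg/s

758.9 kg/s


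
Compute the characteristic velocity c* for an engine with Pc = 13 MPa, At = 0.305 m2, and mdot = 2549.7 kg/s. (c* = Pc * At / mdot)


c* = 13e6 * 0.305 / 2549.7 = 1555 m/s

1555 m/s


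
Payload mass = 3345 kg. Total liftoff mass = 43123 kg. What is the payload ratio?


PR = 3345 / 43123 = 0.0776

0.0776


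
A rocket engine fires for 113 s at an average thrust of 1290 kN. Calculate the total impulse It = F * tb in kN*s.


It = 1290 * 113 = 145770 kN*s

145770 kN*s


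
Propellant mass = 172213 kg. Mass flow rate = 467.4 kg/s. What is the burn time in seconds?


tb = 172213 / 467.4 = 368.4 s

368.4 s


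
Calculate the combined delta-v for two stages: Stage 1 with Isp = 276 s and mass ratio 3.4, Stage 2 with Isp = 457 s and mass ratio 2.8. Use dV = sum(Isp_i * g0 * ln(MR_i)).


dV1 = 276 * 9.81 * ln(3.4) = 3313.4 m/s
dV2 = 457 * 9.81 * ln(2.8) = 4616.0 m/s
Total dV = 3313.4 + 4616.0 = 7929.4 m/s ~ 7929 m/s

7929 m/s


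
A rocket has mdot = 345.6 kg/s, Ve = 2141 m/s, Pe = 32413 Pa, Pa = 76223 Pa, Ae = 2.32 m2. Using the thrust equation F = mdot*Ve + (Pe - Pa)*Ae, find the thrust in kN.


F = 345.6 * 2141 + (32413 - 76223) * 2.32 = 638290.0 N = 638.3 kN

638.3 kN


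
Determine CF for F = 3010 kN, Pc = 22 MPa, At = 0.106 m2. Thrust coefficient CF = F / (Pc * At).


CF = 3010000 / (22e6 * 0.106) = 1.29

1.29


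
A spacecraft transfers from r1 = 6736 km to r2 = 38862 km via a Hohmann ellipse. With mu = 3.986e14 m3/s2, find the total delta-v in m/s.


V1 = sqrt(mu/r1) = 7692.5 m/s
dV1 = V1*(sqrt(2*r2/(r1+r2)) - 1) = 2350.7 m/s
V2 = sqrt(mu/r2) = 3202.62 m/s
dV2 = V2*(1 - sqrt(2*r1/(r1+r2))) = 1461.82 m/s
Total dV = 3813 m/s

3813 m/s


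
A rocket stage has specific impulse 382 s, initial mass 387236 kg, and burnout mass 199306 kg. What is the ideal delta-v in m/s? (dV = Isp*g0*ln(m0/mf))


Ve = 382 * 9.81 = 3747.42 m/s
dV = 3747.42 * ln(387236/199306) = 2489 m/s

2489 m/s


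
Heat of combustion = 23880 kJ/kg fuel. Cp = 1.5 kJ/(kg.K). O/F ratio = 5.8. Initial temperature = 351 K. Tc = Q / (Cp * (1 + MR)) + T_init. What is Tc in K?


Tc = 23880 / (1.5 * (1 + 5.8)) + 351 = 2692 K

2692 K


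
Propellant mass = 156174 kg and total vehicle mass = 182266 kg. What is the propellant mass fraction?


PMF = 156174 / 182266 = 0.857

0.857


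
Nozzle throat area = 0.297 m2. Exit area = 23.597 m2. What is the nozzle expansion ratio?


AR = 23.597 / 0.297 = 79.5

79.5


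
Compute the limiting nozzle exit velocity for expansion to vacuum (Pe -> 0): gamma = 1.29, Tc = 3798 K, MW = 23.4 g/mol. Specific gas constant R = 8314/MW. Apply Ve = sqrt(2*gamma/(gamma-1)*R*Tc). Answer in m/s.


R = 8314 / 23.4 = 355.3 J/(kg.K)
Ve = sqrt(2 * 1.29 / (1.29 - 1) * 355.3 * 3798) = 3465 m/s

3465 m/s


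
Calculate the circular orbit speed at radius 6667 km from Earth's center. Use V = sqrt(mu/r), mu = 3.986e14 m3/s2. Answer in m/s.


V = sqrt(3.986e14 / 6667000) = 7732 m/s

7732 m/s


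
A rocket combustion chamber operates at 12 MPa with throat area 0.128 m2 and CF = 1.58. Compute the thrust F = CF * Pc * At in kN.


F = 1.58 * 12e6 * 0.128 = 2.4269e+06 N = 2426.9 kN

2426.9 kN


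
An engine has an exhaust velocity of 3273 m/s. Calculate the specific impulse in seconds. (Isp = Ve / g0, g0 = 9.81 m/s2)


Isp = Ve / g0 = 3273 / 9.81 = 333.6 s

333.6 s


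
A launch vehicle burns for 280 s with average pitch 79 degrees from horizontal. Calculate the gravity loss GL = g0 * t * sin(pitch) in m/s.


GL = 9.81 * 280 * sin(79 deg) = 2696 m/s

2696 m/s


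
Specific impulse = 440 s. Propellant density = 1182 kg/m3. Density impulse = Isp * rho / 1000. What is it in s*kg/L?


rho*Isp = 440 * 1182 / 1000 = 520 s*kg/L

520 s*kg/L


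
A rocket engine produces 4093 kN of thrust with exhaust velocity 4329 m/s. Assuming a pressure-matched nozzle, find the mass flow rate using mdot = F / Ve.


mdot = F / Ve = 4093000 / 4329 = 945.5 kg/s

945.5 kg/s


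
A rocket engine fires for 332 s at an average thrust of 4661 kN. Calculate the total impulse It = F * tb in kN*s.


It = 4661 * 332 = 1547452 kN*s

1547452 kN*s


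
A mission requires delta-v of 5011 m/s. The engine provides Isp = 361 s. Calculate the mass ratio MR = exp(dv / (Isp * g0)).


Ve = 361 * 9.81 = 3541.41 m/s
MR = exp(5011 / 3541.41) = 4.116

4.116


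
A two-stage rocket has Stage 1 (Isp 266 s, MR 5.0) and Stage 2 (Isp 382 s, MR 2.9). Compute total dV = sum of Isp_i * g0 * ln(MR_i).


dV1 = 266 * 9.81 * ln(5.0) = 4199.8 m/s
dV2 = 382 * 9.81 * ln(2.9) = 3989.9 m/s
Total dV = 4199.8 + 3989.9 = 8189.7 m/s ~ 8190 m/s

8190 m/s


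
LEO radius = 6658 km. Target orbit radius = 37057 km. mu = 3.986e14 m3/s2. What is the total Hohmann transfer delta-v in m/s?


V1 = sqrt(mu/r1) = 7737.43 m/s
dV1 = V1*(sqrt(2*r2/(r1+r2)) - 1) = 2337.26 m/s
V2 = sqrt(mu/r2) = 3279.7 m/s
dV2 = V2*(1 - sqrt(2*r1/(r1+r2))) = 1469.58 m/s
Total dV = 3807 m/s

3807 m/s


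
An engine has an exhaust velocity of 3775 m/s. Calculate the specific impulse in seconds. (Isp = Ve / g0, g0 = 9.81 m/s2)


Isp = Ve / g0 = 3775 / 9.81 = 384.8 s

384.8 s


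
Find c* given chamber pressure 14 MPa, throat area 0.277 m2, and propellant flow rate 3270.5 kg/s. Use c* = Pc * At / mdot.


c* = 14e6 * 0.277 / 3270.5 = 1186 m/s

1186 m/s


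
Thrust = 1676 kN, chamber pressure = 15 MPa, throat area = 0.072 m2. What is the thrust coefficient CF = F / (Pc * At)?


CF = 1676000 / (15e6 * 0.072) = 1.55

1.55


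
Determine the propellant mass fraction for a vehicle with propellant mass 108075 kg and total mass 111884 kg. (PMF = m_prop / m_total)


PMF = 108075 / 111884 = 0.966

0.966


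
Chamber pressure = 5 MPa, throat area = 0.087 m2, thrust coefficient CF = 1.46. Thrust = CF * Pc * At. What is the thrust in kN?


F = 1.46 * 5e6 * 0.087 = 635100.0 N = 635.1 kN

635.1 kN


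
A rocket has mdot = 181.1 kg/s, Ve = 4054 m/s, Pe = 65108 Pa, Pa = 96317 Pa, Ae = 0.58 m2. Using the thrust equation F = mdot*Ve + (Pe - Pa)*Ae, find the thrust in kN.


F = 181.1 * 4054 + (65108 - 96317) * 0.58 = 716078.0 N = 716.1 kN

716.1 kN


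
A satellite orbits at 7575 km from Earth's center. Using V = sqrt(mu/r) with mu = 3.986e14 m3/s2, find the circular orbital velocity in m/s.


V = sqrt(3.986e14 / 7575000) = 7254 m/s

7254 m/s


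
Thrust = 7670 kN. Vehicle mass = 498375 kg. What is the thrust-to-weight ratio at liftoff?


TWR = 7670000 / (498375 * 9.81) = 1.57

1.57


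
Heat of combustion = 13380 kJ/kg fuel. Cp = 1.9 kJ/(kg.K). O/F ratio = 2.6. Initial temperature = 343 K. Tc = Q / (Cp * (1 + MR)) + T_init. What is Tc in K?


Tc = 13380 / (1.9 * (1 + 2.6)) + 343 = 2299 K

2299 K


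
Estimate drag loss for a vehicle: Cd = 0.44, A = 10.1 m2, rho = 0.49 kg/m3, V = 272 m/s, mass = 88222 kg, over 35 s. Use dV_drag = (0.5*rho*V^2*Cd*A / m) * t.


D = 0.5 * 0.49 * 272^2 * 0.44 * 10.1 = 80552.3 N
a = 80552.3 / 88222 = 0.9131 m/s2
dV = 0.9131 * 35 = 32.0 m/s

32.0 m/s


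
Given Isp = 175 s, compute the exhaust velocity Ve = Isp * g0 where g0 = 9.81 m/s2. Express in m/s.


Ve = Isp * g0 = 175 * 9.81 = 1716.8 m/s

1716.8 m/s


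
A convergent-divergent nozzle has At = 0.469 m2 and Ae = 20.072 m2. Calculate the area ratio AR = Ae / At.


AR = 20.072 / 0.469 = 42.8

42.8


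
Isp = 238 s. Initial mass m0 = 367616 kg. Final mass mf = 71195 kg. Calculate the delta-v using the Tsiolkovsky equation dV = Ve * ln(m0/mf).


Ve = 238 * 9.81 = 2334.78 m/s
dV = 2334.78 * ln(367616/71195) = 3833 m/s

3833 m/s


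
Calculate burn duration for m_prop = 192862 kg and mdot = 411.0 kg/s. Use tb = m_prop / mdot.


tb = 192862 / 411.0 = 469.3 s

469.3 s


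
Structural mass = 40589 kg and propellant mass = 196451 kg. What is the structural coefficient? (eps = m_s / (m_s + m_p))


eps = 40589 / (40589 + 196451) = 0.1712

0.1712


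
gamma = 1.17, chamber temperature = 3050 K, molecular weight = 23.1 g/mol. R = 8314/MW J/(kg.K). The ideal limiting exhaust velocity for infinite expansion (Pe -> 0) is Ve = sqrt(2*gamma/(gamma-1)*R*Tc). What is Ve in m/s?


R = 8314 / 23.1 = 359.91 J/(kg.K)
Ve = sqrt(2 * 1.17 / (1.17 - 1) * 359.91 * 3050) = 3887 m/s

3887 m/s


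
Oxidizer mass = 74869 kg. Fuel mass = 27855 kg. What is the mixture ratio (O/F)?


MR = 74869 / 27855 = 2.69

2.69


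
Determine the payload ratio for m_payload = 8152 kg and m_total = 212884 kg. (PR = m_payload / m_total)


PR = 8152 / 212884 = 0.0383

0.0383


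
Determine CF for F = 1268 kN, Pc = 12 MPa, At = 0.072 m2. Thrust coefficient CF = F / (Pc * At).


CF = 1268000 / (12e6 * 0.072) = 1.47

1.47


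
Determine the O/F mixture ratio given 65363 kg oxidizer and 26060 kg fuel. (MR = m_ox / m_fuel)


MR = 65363 / 26060 = 2.51

2.51


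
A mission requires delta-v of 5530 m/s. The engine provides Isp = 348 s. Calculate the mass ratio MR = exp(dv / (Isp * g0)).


Ve = 348 * 9.81 = 3413.88 m/s
MR = exp(5530 / 3413.88) = 5.052

5.052


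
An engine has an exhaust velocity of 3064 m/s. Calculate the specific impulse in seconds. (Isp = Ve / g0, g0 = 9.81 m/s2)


Isp = Ve / g0 = 3064 / 9.81 = 312.3 s

312.3 s


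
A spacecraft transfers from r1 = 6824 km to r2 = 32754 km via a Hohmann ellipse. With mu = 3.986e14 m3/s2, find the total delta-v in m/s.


V1 = sqrt(mu/r1) = 7642.74 m/s
dV1 = V1*(sqrt(2*r2/(r1+r2)) - 1) = 2189.88 m/s
V2 = sqrt(mu/r2) = 3488.48 m/s
dV2 = V2*(1 - sqrt(2*r1/(r1+r2))) = 1439.94 m/s
Total dV = 3630 m/s

3630 m/s


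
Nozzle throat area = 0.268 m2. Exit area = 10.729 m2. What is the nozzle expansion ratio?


AR = 10.729 / 0.268 = 40.0

40.0


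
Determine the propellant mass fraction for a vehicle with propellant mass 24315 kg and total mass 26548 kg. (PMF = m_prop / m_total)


PMF = 24315 / 26548 = 0.916

0.916


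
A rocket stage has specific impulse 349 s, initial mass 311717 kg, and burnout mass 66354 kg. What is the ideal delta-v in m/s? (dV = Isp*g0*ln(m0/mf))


Ve = 349 * 9.81 = 3423.69 m/s
dV = 3423.69 * ln(311717/66354) = 5297 m/s

5297 m/s


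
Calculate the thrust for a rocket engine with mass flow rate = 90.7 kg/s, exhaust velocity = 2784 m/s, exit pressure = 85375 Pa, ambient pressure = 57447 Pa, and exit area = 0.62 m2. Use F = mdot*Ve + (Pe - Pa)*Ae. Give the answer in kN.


F = 90.7 * 2784 + (85375 - 57447) * 0.62 = 269824.0 N = 269.8 kN

269.8 kN


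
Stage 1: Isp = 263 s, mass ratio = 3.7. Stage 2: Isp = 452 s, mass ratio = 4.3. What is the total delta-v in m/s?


dV1 = 263 * 9.81 * ln(3.7) = 3375.5 m/s
dV2 = 452 * 9.81 * ln(4.3) = 6467.7 m/s
Total dV = 3375.5 + 6467.7 = 9843.2 m/s ~ 9843 m/s

9843 m/s


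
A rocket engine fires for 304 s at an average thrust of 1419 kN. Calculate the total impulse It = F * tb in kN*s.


It = 1419 * 304 = 431376 kN*s

431376 kN*s


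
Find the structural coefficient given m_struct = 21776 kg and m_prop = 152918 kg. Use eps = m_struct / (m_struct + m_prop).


eps = 21776 / (21776 + 152918) = 0.1247

0.1247


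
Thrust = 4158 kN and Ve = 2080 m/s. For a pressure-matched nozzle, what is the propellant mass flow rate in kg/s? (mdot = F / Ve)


mdot = F / Ve = 4158000 / 2080 = 1999.0 kg/s

1999.0 kg/s


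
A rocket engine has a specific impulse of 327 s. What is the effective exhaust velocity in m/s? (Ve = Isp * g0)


Ve = Isp * g0 = 327 * 9.81 = 3207.9 m/s

3207.9 m/s


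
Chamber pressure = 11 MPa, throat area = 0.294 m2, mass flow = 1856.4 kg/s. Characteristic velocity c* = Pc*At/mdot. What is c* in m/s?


c* = 11e6 * 0.294 / 1856.4 = 1742 m/s

1742 m/s


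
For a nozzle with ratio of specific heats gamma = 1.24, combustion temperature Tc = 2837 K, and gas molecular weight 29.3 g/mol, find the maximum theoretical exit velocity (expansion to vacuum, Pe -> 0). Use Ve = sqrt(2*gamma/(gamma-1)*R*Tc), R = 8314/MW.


R = 8314 / 29.3 = 283.75 J/(kg.K)
Ve = sqrt(2 * 1.24 / (1.24 - 1) * 283.75 * 2837) = 2884 m/s

2884 m/s


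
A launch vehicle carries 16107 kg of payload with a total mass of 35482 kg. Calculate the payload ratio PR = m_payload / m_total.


PR = 16107 / 35482 = 0.4539

0.4539


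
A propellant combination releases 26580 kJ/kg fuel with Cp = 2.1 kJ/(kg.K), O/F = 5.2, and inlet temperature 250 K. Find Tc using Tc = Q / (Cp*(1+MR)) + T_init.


Tc = 26580 / (2.1 * (1 + 5.2)) + 250 = 2291 K

2291 K


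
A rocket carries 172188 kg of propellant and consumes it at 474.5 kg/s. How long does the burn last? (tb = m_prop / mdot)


tb = 172188 / 474.5 = 362.9 s

362.9 s


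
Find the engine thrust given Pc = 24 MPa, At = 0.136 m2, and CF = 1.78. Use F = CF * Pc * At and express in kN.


F = 1.78 * 24e6 * 0.136 = 5.8099e+06 N = 5809.9 kN

5809.9 kN


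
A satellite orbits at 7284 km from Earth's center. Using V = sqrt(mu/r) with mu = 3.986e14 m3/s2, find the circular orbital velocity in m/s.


V = sqrt(3.986e14 / 7284000) = 7397 m/s

7397 m/s


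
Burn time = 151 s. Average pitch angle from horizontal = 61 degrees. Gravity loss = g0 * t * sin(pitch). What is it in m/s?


GL = 9.81 * 151 * sin(61 deg) = 1296 m/s

1296 m/s


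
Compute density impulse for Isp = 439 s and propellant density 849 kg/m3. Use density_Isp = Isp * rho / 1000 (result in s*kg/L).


rho*Isp = 439 * 849 / 1000 = 373 s*kg/L

373 s*kg/L


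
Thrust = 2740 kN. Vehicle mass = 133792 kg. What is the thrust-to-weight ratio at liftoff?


TWR = 2740000 / (133792 * 9.81) = 2.09

2.09


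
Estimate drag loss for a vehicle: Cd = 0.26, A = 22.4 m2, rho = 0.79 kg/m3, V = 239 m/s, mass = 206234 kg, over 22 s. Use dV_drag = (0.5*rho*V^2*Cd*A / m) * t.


D = 0.5 * 0.79 * 239^2 * 0.26 * 22.4 = 131405.72 N
a = 131405.72 / 206234 = 0.6372 m/s2
dV = 0.6372 * 22 = 14.0 m/s

14.0 m/s


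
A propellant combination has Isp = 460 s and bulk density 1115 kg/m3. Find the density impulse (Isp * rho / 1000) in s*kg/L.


rho*Isp = 460 * 1115 / 1000 = 513 s*kg/L

513 s*kg/L


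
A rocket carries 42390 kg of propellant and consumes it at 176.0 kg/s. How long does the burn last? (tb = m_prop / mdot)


tb = 42390 / 176.0 = 240.9 s

240.9 s


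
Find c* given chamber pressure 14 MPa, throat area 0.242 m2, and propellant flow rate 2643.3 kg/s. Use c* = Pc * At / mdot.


c* = 14e6 * 0.242 / 2643.3 = 1282 m/s

1282 m/s


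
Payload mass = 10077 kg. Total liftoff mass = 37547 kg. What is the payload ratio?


PR = 10077 / 37547 = 0.2684

0.2684


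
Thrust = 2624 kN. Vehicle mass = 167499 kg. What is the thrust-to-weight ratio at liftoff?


TWR = 2624000 / (167499 * 9.81) = 1.6

1.6


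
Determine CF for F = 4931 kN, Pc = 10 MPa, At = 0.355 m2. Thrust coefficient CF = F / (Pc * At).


CF = 4931000 / (10e6 * 0.355) = 1.39

1.39


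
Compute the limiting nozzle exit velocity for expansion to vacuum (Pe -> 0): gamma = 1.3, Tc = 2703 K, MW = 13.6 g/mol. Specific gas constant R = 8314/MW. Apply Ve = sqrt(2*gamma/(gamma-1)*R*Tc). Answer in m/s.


R = 8314 / 13.6 = 611.32 J/(kg.K)
Ve = sqrt(2 * 1.3 / (1.3 - 1) * 611.32 * 2703) = 3784 m/s

3784 m/s


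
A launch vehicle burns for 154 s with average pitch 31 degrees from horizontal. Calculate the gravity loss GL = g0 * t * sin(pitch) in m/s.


GL = 9.81 * 154 * sin(31 deg) = 778 m/s

778 m/s


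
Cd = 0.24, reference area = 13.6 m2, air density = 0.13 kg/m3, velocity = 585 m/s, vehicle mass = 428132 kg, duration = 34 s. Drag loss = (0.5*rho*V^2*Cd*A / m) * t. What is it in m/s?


D = 0.5 * 0.13 * 585^2 * 0.24 * 13.6 = 72606.46 N
a = 72606.46 / 428132 = 0.1696 m/s2
dV = 0.1696 * 34 = 5.8 m/s

5.8 m/s


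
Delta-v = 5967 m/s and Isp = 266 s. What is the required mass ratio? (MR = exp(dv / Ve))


Ve = 266 * 9.81 = 2609.46 m/s
MR = exp(5967 / 2609.46) = 9.842

9.842


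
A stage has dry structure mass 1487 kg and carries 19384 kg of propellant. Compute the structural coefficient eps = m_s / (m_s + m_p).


eps = 1487 / (1487 + 19384) = 0.0712

0.0712


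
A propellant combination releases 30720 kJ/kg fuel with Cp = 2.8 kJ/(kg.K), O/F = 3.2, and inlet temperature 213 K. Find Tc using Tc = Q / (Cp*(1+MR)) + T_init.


Tc = 30720 / (2.8 * (1 + 3.2)) + 213 = 2825 K

2825 K


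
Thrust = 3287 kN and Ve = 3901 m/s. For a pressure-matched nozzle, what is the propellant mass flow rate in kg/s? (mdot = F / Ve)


mdot = F / Ve = 3287000 / 3901 = 842.6 kg/s

842.6 kg/s


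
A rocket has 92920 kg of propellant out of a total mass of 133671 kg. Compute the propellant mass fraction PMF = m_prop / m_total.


PMF = 92920 / 133671 = 0.695

0.695


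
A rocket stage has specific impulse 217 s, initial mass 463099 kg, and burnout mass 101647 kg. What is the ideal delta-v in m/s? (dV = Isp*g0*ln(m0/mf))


Ve = 217 * 9.81 = 2128.77 m/s
dV = 2128.77 * ln(463099/101647) = 3228 m/s

3228 m/s


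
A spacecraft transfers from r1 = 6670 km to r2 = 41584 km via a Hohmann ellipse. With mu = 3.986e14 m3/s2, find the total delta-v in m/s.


V1 = sqrt(mu/r1) = 7730.47 m/s
dV1 = V1*(sqrt(2*r2/(r1+r2)) - 1) = 2418.39 m/s
V2 = sqrt(mu/r2) = 3096.03 m/s
dV2 = V2*(1 - sqrt(2*r1/(r1+r2))) = 1468.17 m/s
Total dV = 3887 m/s

3887 m/s


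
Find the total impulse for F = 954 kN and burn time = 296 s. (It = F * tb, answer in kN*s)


It = 954 * 296 = 282384 kN*s

282384 kN*s


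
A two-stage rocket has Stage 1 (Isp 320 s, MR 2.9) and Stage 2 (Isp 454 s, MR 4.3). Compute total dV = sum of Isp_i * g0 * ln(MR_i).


dV1 = 320 * 9.81 * ln(2.9) = 3342.3 m/s
dV2 = 454 * 9.81 * ln(4.3) = 6496.3 m/s
Total dV = 3342.3 + 6496.3 = 9838.6 m/s ~ 9839 m/s

9839 m/s


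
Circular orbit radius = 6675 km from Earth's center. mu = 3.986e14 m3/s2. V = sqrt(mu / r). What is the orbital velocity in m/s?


V = sqrt(3.986e14 / 6675000) = 7728 m/s

7728 m/s


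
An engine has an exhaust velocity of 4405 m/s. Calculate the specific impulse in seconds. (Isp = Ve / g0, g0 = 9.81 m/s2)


Isp = Ve / g0 = 4405 / 9.81 = 449.0 s

449.0 s


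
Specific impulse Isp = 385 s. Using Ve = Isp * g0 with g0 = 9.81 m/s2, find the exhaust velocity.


Ve = Isp * g0 = 385 * 9.81 = 3776.9 m/s

3776.9 m/s


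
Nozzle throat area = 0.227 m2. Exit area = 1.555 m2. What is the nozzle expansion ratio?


AR = 1.555 / 0.227 = 6.9

6.9


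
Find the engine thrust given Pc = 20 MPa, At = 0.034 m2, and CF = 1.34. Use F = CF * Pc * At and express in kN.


F = 1.34 * 20e6 * 0.034 = 911200.0 N = 911.2 kN

911.2 kN


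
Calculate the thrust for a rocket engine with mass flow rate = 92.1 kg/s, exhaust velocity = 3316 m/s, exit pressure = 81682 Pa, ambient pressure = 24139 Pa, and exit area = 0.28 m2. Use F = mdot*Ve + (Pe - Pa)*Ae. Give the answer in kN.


F = 92.1 * 3316 + (81682 - 24139) * 0.28 = 321516.0 N = 321.5 kN

321.5 kN


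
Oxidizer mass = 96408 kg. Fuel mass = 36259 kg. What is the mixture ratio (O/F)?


MR = 96408 / 36259 = 2.66

2.66


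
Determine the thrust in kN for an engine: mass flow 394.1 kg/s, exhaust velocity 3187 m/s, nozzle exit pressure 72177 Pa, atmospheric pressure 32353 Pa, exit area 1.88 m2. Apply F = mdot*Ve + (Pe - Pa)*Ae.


F = 394.1 * 3187 + (72177 - 32353) * 1.88 = 1.3309e+06 N = 1330.9 kN

1330.9 kN


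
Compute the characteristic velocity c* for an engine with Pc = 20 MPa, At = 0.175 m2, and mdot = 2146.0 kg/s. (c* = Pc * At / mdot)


c* = 20e6 * 0.175 / 2146.0 = 1631 m/s

1631 m/s


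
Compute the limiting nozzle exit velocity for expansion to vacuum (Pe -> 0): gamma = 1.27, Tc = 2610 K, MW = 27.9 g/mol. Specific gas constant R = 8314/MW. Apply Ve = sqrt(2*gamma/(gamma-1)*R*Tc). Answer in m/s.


R = 8314 / 27.9 = 297.99 J/(kg.K)
Ve = sqrt(2 * 1.27 / (1.27 - 1) * 297.99 * 2610) = 2705 m/s

2705 m/s


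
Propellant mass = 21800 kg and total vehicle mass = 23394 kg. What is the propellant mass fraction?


PMF = 21800 / 23394 = 0.932

0.932


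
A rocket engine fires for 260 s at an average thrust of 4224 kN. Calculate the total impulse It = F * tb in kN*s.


It = 4224 * 260 = 1098240 kN*s

1098240 kN*s


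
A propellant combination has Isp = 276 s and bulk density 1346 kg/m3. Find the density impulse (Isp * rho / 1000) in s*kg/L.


rho*Isp = 276 * 1346 / 1000 = 371 s*kg/L

371 s*kg/L


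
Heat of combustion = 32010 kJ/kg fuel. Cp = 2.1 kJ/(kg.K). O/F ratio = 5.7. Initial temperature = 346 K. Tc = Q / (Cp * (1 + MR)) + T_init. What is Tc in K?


Tc = 32010 / (2.1 * (1 + 5.7)) + 346 = 2621 K

2621 K


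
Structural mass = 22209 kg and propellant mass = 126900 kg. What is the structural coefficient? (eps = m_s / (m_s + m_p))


eps = 22209 / (22209 + 126900) = 0.1489

0.1489


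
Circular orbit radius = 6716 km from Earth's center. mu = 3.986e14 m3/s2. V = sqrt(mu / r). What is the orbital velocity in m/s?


V = sqrt(3.986e14 / 6716000) = 7704 m/s

7704 m/s


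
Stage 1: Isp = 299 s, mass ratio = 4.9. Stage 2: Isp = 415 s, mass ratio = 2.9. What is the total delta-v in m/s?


dV1 = 299 * 9.81 * ln(4.9) = 4661.5 m/s
dV2 = 415 * 9.81 * ln(2.9) = 4334.6 m/s
Total dV = 4661.5 + 4334.6 = 8996.1 m/s ~ 8996 m/s

8996 m/s


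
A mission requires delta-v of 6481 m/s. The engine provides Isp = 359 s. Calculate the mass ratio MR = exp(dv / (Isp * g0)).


Ve = 359 * 9.81 = 3521.79 m/s
MR = exp(6481 / 3521.79) = 6.298

6.298
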